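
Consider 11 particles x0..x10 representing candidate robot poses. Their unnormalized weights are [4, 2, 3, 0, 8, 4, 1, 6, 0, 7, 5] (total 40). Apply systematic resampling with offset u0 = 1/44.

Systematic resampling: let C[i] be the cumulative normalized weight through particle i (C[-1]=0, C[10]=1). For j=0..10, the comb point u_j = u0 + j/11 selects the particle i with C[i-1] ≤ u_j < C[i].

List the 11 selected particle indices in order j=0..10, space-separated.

0 1 2 4 4 5 7 7 9 9 10

C = [1/10, 3/20, 9/40, 9/40, 17/40, 21/40, 11/20, 7/10, 7/10, 7/8, 1]
j=0: u_0=1/44 ∈ [0, 1/10) → index 0
j=1: u_1=5/44 ∈ [1/10, 3/20) → index 1
j=2: u_2=9/44 ∈ [3/20, 9/40) → index 2
j=3: u_3=13/44 ∈ [9/40, 17/40) → index 4
j=4: u_4=17/44 ∈ [9/40, 17/40) → index 4
j=5: u_5=21/44 ∈ [17/40, 21/40) → index 5
j=6: u_6=25/44 ∈ [11/20, 7/10) → index 7
j=7: u_7=29/44 ∈ [11/20, 7/10) → index 7
j=8: u_8=3/4 ∈ [7/10, 7/8) → index 9
j=9: u_9=37/44 ∈ [7/10, 7/8) → index 9
j=10: u_10=41/44 ∈ [7/8, 1) → index 10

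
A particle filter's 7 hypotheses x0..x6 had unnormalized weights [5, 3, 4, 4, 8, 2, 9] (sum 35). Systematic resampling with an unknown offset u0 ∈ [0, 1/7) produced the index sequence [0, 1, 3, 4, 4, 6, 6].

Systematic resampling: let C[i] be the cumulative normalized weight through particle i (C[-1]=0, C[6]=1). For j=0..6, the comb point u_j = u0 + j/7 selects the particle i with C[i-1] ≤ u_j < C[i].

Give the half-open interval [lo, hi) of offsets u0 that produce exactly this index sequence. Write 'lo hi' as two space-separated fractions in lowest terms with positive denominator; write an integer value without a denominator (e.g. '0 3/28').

2/35 3/35

C = [1/7, 8/35, 12/35, 16/35, 24/35, 26/35, 1]
j=0 picked index 0: u0 ∈ [0, 1/7)
j=1 picked index 1: u0 ∈ [0, 3/35)
j=2 picked index 3: u0 ∈ [2/35, 6/35)
j=3 picked index 4: u0 ∈ [1/35, 9/35)
j=4 picked index 4: u0 ∈ [-4/35, 4/35)
j=5 picked index 6: u0 ∈ [1/35, 2/7)
j=6 picked index 6: u0 ∈ [-4/35, 1/7)
intersection: [2/35, 3/35)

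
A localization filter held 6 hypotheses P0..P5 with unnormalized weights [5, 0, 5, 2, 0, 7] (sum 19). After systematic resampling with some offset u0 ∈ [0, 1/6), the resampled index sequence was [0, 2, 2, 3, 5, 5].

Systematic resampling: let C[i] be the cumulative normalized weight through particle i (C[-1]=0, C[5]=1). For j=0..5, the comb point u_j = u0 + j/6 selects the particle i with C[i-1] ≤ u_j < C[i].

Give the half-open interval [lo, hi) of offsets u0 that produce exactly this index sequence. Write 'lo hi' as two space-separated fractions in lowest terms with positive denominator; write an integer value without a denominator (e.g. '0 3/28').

C = [5/19, 5/19, 10/19, 12/19, 12/19, 1]
j=0 picked index 0: u0 ∈ [0, 5/19)
j=1 picked index 2: u0 ∈ [11/114, 41/114)
j=2 picked index 2: u0 ∈ [-4/57, 11/57)
j=3 picked index 3: u0 ∈ [1/38, 5/38)
j=4 picked index 5: u0 ∈ [-2/57, 1/3)
j=5 picked index 5: u0 ∈ [-23/114, 1/6)
intersection: [11/114, 5/38)

11/114 5/38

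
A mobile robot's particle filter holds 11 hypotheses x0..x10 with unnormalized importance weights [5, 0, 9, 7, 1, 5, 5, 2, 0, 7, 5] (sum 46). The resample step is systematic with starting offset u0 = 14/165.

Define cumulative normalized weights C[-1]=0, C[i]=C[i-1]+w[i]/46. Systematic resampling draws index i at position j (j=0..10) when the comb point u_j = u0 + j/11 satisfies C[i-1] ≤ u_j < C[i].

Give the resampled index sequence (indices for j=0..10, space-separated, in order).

C = [5/46, 5/46, 7/23, 21/46, 11/23, 27/46, 16/23, 17/23, 17/23, 41/46, 1]
j=0: u_0=14/165 ∈ [0, 5/46) → index 0
j=1: u_1=29/165 ∈ [5/46, 7/23) → index 2
j=2: u_2=4/15 ∈ [5/46, 7/23) → index 2
j=3: u_3=59/165 ∈ [7/23, 21/46) → index 3
j=4: u_4=74/165 ∈ [7/23, 21/46) → index 3
j=5: u_5=89/165 ∈ [11/23, 27/46) → index 5
j=6: u_6=104/165 ∈ [27/46, 16/23) → index 6
j=7: u_7=119/165 ∈ [16/23, 17/23) → index 7
j=8: u_8=134/165 ∈ [17/23, 41/46) → index 9
j=9: u_9=149/165 ∈ [41/46, 1) → index 10
j=10: u_10=164/165 ∈ [41/46, 1) → index 10

0 2 2 3 3 5 6 7 9 10 10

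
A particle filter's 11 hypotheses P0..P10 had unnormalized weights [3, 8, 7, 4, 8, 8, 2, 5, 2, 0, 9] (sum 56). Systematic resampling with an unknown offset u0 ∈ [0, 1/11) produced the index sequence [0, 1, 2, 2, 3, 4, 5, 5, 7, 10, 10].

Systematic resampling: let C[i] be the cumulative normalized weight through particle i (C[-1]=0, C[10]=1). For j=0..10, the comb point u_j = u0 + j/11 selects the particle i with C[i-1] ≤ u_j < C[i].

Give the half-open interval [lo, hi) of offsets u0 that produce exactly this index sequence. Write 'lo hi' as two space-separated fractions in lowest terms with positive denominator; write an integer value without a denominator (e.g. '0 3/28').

C = [3/56, 11/56, 9/28, 11/28, 15/28, 19/28, 5/7, 45/56, 47/56, 47/56, 1]
j=0 picked index 0: u0 ∈ [0, 3/56)
j=1 picked index 1: u0 ∈ [-23/616, 65/616)
j=2 picked index 2: u0 ∈ [9/616, 43/308)
j=3 picked index 2: u0 ∈ [-47/616, 15/308)
j=4 picked index 3: u0 ∈ [-13/308, 9/308)
j=5 picked index 4: u0 ∈ [-19/308, 25/308)
j=6 picked index 5: u0 ∈ [-3/308, 41/308)
j=7 picked index 5: u0 ∈ [-31/308, 13/308)
j=8 picked index 7: u0 ∈ [-1/77, 47/616)
j=9 picked index 10: u0 ∈ [13/616, 2/11)
j=10 picked index 10: u0 ∈ [-43/616, 1/11)
intersection: [13/616, 9/308)

13/616 9/308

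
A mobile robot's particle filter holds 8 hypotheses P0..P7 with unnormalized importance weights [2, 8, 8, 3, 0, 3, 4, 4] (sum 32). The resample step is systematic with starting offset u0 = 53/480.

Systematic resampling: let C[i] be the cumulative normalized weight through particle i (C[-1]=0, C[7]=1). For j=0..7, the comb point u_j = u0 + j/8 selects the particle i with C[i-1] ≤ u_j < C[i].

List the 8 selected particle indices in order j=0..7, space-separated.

1 1 2 2 3 5 6 7

C = [1/16, 5/16, 9/16, 21/32, 21/32, 3/4, 7/8, 1]
j=0: u_0=53/480 ∈ [1/16, 5/16) → index 1
j=1: u_1=113/480 ∈ [1/16, 5/16) → index 1
j=2: u_2=173/480 ∈ [5/16, 9/16) → index 2
j=3: u_3=233/480 ∈ [5/16, 9/16) → index 2
j=4: u_4=293/480 ∈ [9/16, 21/32) → index 3
j=5: u_5=353/480 ∈ [21/32, 3/4) → index 5
j=6: u_6=413/480 ∈ [3/4, 7/8) → index 6
j=7: u_7=473/480 ∈ [7/8, 1) → index 7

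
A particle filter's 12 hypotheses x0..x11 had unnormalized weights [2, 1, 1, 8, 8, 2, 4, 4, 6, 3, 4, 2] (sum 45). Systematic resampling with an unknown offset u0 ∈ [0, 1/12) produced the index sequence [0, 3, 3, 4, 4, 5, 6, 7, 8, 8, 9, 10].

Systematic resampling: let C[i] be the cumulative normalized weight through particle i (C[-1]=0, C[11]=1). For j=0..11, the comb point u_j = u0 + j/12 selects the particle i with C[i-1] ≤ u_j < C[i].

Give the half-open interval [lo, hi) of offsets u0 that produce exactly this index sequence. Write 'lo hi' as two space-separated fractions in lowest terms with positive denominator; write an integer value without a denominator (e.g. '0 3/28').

1/36 1/30

C = [2/45, 1/15, 4/45, 4/15, 4/9, 22/45, 26/45, 2/3, 4/5, 13/15, 43/45, 1]
j=0 picked index 0: u0 ∈ [0, 2/45)
j=1 picked index 3: u0 ∈ [1/180, 11/60)
j=2 picked index 3: u0 ∈ [-7/90, 1/10)
j=3 picked index 4: u0 ∈ [1/60, 7/36)
j=4 picked index 4: u0 ∈ [-1/15, 1/9)
j=5 picked index 5: u0 ∈ [1/36, 13/180)
j=6 picked index 6: u0 ∈ [-1/90, 7/90)
j=7 picked index 7: u0 ∈ [-1/180, 1/12)
j=8 picked index 8: u0 ∈ [0, 2/15)
j=9 picked index 8: u0 ∈ [-1/12, 1/20)
j=10 picked index 9: u0 ∈ [-1/30, 1/30)
j=11 picked index 10: u0 ∈ [-1/20, 7/180)
intersection: [1/36, 1/30)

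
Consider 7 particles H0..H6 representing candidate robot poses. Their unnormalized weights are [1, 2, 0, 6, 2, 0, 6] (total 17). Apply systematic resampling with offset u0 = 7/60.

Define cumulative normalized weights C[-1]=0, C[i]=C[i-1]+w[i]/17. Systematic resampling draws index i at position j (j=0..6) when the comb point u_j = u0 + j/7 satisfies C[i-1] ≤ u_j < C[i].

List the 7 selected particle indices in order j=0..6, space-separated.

1 3 3 4 6 6 6

C = [1/17, 3/17, 3/17, 9/17, 11/17, 11/17, 1]
j=0: u_0=7/60 ∈ [1/17, 3/17) → index 1
j=1: u_1=109/420 ∈ [3/17, 9/17) → index 3
j=2: u_2=169/420 ∈ [3/17, 9/17) → index 3
j=3: u_3=229/420 ∈ [9/17, 11/17) → index 4
j=4: u_4=289/420 ∈ [11/17, 1) → index 6
j=5: u_5=349/420 ∈ [11/17, 1) → index 6
j=6: u_6=409/420 ∈ [11/17, 1) → index 6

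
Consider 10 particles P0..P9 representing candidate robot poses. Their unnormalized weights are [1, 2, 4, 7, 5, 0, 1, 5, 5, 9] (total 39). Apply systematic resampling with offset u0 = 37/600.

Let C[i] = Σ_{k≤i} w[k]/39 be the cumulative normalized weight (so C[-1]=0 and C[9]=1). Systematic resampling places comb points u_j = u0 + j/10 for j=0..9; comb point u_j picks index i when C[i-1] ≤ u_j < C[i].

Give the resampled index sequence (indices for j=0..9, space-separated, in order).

C = [1/39, 1/13, 7/39, 14/39, 19/39, 19/39, 20/39, 25/39, 10/13, 1]
j=0: u_0=37/600 ∈ [1/39, 1/13) → index 1
j=1: u_1=97/600 ∈ [1/13, 7/39) → index 2
j=2: u_2=157/600 ∈ [7/39, 14/39) → index 3
j=3: u_3=217/600 ∈ [14/39, 19/39) → index 4
j=4: u_4=277/600 ∈ [14/39, 19/39) → index 4
j=5: u_5=337/600 ∈ [20/39, 25/39) → index 7
j=6: u_6=397/600 ∈ [25/39, 10/13) → index 8
j=7: u_7=457/600 ∈ [25/39, 10/13) → index 8
j=8: u_8=517/600 ∈ [10/13, 1) → index 9
j=9: u_9=577/600 ∈ [10/13, 1) → index 9

1 2 3 4 4 7 8 8 9 9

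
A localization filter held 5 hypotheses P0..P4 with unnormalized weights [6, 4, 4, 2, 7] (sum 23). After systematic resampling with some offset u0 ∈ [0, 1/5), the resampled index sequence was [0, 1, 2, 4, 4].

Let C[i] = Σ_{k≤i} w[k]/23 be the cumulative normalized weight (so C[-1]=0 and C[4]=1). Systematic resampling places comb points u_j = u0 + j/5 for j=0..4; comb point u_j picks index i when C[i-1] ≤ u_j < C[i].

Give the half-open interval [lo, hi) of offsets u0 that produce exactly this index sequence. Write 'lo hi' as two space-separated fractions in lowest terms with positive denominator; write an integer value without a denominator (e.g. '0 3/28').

C = [6/23, 10/23, 14/23, 16/23, 1]
j=0 picked index 0: u0 ∈ [0, 6/23)
j=1 picked index 1: u0 ∈ [7/115, 27/115)
j=2 picked index 2: u0 ∈ [4/115, 24/115)
j=3 picked index 4: u0 ∈ [11/115, 2/5)
j=4 picked index 4: u0 ∈ [-12/115, 1/5)
intersection: [11/115, 1/5)

11/115 1/5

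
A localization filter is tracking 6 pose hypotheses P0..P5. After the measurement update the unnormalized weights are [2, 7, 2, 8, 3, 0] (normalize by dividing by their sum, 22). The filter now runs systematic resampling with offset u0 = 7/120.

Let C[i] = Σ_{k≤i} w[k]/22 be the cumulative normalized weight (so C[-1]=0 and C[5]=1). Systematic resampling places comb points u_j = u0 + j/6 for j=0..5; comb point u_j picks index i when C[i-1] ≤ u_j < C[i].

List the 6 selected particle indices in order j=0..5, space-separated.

C = [1/11, 9/22, 1/2, 19/22, 1, 1]
j=0: u_0=7/120 ∈ [0, 1/11) → index 0
j=1: u_1=9/40 ∈ [1/11, 9/22) → index 1
j=2: u_2=47/120 ∈ [1/11, 9/22) → index 1
j=3: u_3=67/120 ∈ [1/2, 19/22) → index 3
j=4: u_4=29/40 ∈ [1/2, 19/22) → index 3
j=5: u_5=107/120 ∈ [19/22, 1) → index 4

0 1 1 3 3 4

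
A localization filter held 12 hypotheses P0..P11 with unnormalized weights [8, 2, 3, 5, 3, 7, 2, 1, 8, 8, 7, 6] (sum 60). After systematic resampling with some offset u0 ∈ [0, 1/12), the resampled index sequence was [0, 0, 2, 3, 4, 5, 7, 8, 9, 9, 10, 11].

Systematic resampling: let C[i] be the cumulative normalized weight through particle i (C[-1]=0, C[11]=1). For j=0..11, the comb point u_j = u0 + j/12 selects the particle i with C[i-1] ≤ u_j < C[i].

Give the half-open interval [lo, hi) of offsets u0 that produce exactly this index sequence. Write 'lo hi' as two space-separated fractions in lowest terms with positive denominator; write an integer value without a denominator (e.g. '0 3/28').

0 1/60

C = [2/15, 1/6, 13/60, 3/10, 7/20, 7/15, 1/2, 31/60, 13/20, 47/60, 9/10, 1]
j=0 picked index 0: u0 ∈ [0, 2/15)
j=1 picked index 0: u0 ∈ [-1/12, 1/20)
j=2 picked index 2: u0 ∈ [0, 1/20)
j=3 picked index 3: u0 ∈ [-1/30, 1/20)
j=4 picked index 4: u0 ∈ [-1/30, 1/60)
j=5 picked index 5: u0 ∈ [-1/15, 1/20)
j=6 picked index 7: u0 ∈ [0, 1/60)
j=7 picked index 8: u0 ∈ [-1/15, 1/15)
j=8 picked index 9: u0 ∈ [-1/60, 7/60)
j=9 picked index 9: u0 ∈ [-1/10, 1/30)
j=10 picked index 10: u0 ∈ [-1/20, 1/15)
j=11 picked index 11: u0 ∈ [-1/60, 1/12)
intersection: [0, 1/60)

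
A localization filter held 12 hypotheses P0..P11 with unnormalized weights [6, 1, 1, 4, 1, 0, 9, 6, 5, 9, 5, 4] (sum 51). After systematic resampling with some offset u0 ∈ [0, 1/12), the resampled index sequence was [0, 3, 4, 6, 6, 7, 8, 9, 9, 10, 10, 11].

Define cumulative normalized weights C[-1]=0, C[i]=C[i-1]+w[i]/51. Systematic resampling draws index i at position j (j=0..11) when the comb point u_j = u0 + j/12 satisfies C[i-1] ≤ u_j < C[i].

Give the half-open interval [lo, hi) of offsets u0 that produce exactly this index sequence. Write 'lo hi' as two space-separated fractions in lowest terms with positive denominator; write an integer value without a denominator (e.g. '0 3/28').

C = [2/17, 7/51, 8/51, 4/17, 13/51, 13/51, 22/51, 28/51, 11/17, 14/17, 47/51, 1]
j=0 picked index 0: u0 ∈ [0, 2/17)
j=1 picked index 3: u0 ∈ [5/68, 31/204)
j=2 picked index 4: u0 ∈ [7/102, 3/34)
j=3 picked index 6: u0 ∈ [1/204, 37/204)
j=4 picked index 6: u0 ∈ [-4/51, 5/51)
j=5 picked index 7: u0 ∈ [1/68, 9/68)
j=6 picked index 8: u0 ∈ [5/102, 5/34)
j=7 picked index 9: u0 ∈ [13/204, 49/204)
j=8 picked index 9: u0 ∈ [-1/51, 8/51)
j=9 picked index 10: u0 ∈ [5/68, 35/204)
j=10 picked index 10: u0 ∈ [-1/102, 3/34)
j=11 picked index 11: u0 ∈ [1/204, 1/12)
intersection: [5/68, 1/12)

5/68 1/12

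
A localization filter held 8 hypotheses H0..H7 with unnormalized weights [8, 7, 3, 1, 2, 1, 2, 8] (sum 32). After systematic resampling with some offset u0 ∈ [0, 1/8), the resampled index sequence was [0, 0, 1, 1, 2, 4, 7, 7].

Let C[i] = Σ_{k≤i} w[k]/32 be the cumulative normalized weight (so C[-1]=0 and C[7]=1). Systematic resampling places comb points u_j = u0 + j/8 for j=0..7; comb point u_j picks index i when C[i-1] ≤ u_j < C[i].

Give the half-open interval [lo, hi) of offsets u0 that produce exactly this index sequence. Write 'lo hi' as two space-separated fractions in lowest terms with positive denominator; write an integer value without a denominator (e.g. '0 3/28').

C = [1/4, 15/32, 9/16, 19/32, 21/32, 11/16, 3/4, 1]
j=0 picked index 0: u0 ∈ [0, 1/4)
j=1 picked index 0: u0 ∈ [-1/8, 1/8)
j=2 picked index 1: u0 ∈ [0, 7/32)
j=3 picked index 1: u0 ∈ [-1/8, 3/32)
j=4 picked index 2: u0 ∈ [-1/32, 1/16)
j=5 picked index 4: u0 ∈ [-1/32, 1/32)
j=6 picked index 7: u0 ∈ [0, 1/4)
j=7 picked index 7: u0 ∈ [-1/8, 1/8)
intersection: [0, 1/32)

0 1/32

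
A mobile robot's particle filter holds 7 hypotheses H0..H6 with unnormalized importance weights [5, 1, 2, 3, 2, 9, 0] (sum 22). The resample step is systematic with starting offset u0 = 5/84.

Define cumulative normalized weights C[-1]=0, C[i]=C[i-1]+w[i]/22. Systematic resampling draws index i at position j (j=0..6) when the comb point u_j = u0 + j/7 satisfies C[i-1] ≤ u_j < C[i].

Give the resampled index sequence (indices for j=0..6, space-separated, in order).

0 0 2 3 5 5 5

C = [5/22, 3/11, 4/11, 1/2, 13/22, 1, 1]
j=0: u_0=5/84 ∈ [0, 5/22) → index 0
j=1: u_1=17/84 ∈ [0, 5/22) → index 0
j=2: u_2=29/84 ∈ [3/11, 4/11) → index 2
j=3: u_3=41/84 ∈ [4/11, 1/2) → index 3
j=4: u_4=53/84 ∈ [13/22, 1) → index 5
j=5: u_5=65/84 ∈ [13/22, 1) → index 5
j=6: u_6=11/12 ∈ [13/22, 1) → index 5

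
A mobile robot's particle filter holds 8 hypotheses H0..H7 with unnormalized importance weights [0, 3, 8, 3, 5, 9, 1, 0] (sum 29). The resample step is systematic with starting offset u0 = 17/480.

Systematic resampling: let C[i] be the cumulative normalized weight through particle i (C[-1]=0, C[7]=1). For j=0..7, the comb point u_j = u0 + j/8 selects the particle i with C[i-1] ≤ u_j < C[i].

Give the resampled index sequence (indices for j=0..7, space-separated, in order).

C = [0, 3/29, 11/29, 14/29, 19/29, 28/29, 1, 1]
j=0: u_0=17/480 ∈ [0, 3/29) → index 1
j=1: u_1=77/480 ∈ [3/29, 11/29) → index 2
j=2: u_2=137/480 ∈ [3/29, 11/29) → index 2
j=3: u_3=197/480 ∈ [11/29, 14/29) → index 3
j=4: u_4=257/480 ∈ [14/29, 19/29) → index 4
j=5: u_5=317/480 ∈ [19/29, 28/29) → index 5
j=6: u_6=377/480 ∈ [19/29, 28/29) → index 5
j=7: u_7=437/480 ∈ [19/29, 28/29) → index 5

1 2 2 3 4 5 5 5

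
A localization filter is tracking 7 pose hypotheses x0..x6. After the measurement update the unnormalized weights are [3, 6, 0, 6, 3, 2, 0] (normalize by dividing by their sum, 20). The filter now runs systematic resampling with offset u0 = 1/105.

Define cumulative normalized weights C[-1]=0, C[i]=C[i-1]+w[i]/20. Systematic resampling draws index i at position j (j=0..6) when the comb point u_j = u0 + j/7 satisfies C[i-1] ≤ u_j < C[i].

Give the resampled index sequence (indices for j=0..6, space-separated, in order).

C = [3/20, 9/20, 9/20, 3/4, 9/10, 1, 1]
j=0: u_0=1/105 ∈ [0, 3/20) → index 0
j=1: u_1=16/105 ∈ [3/20, 9/20) → index 1
j=2: u_2=31/105 ∈ [3/20, 9/20) → index 1
j=3: u_3=46/105 ∈ [3/20, 9/20) → index 1
j=4: u_4=61/105 ∈ [9/20, 3/4) → index 3
j=5: u_5=76/105 ∈ [9/20, 3/4) → index 3
j=6: u_6=13/15 ∈ [3/4, 9/10) → index 4

0 1 1 1 3 3 4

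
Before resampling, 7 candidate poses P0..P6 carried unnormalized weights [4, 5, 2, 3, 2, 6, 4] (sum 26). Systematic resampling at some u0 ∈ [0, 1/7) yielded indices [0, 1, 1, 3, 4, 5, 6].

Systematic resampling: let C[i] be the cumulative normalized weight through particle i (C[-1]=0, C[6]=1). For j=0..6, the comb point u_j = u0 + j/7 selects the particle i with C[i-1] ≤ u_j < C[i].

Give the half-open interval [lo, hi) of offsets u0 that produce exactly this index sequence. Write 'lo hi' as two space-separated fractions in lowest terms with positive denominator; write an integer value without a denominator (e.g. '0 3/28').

C = [2/13, 9/26, 11/26, 7/13, 8/13, 11/13, 1]
j=0 picked index 0: u0 ∈ [0, 2/13)
j=1 picked index 1: u0 ∈ [1/91, 37/182)
j=2 picked index 1: u0 ∈ [-12/91, 11/182)
j=3 picked index 3: u0 ∈ [-1/182, 10/91)
j=4 picked index 4: u0 ∈ [-3/91, 4/91)
j=5 picked index 5: u0 ∈ [-9/91, 12/91)
j=6 picked index 6: u0 ∈ [-1/91, 1/7)
intersection: [1/91, 4/91)

1/91 4/91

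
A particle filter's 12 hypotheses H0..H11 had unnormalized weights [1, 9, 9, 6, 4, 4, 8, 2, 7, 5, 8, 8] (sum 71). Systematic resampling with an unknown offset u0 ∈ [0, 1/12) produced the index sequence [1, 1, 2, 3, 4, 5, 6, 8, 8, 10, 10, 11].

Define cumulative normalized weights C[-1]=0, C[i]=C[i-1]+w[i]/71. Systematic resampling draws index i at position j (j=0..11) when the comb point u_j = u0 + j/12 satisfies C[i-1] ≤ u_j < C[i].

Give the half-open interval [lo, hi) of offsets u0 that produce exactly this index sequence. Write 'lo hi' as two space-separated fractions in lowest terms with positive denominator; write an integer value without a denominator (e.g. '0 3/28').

C = [1/71, 10/71, 19/71, 25/71, 29/71, 33/71, 41/71, 43/71, 50/71, 55/71, 63/71, 1]
j=0 picked index 1: u0 ∈ [1/71, 10/71)
j=1 picked index 1: u0 ∈ [-59/852, 49/852)
j=2 picked index 2: u0 ∈ [-11/426, 43/426)
j=3 picked index 3: u0 ∈ [5/284, 29/284)
j=4 picked index 4: u0 ∈ [4/213, 16/213)
j=5 picked index 5: u0 ∈ [-7/852, 41/852)
j=6 picked index 6: u0 ∈ [-5/142, 11/142)
j=7 picked index 8: u0 ∈ [19/852, 103/852)
j=8 picked index 8: u0 ∈ [-13/213, 8/213)
j=9 picked index 10: u0 ∈ [7/284, 39/284)
j=10 picked index 10: u0 ∈ [-25/426, 23/426)
j=11 picked index 11: u0 ∈ [-25/852, 1/12)
intersection: [7/284, 8/213)

7/284 8/213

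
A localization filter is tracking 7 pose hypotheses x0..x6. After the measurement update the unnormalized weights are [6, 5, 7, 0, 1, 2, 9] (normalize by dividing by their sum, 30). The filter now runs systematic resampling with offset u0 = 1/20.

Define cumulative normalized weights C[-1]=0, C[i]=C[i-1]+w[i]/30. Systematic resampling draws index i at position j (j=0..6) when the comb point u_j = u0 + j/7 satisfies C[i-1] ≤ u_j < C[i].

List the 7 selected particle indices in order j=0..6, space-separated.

C = [1/5, 11/30, 3/5, 3/5, 19/30, 7/10, 1]
j=0: u_0=1/20 ∈ [0, 1/5) → index 0
j=1: u_1=27/140 ∈ [0, 1/5) → index 0
j=2: u_2=47/140 ∈ [1/5, 11/30) → index 1
j=3: u_3=67/140 ∈ [11/30, 3/5) → index 2
j=4: u_4=87/140 ∈ [3/5, 19/30) → index 4
j=5: u_5=107/140 ∈ [7/10, 1) → index 6
j=6: u_6=127/140 ∈ [7/10, 1) → index 6

0 0 1 2 4 6 6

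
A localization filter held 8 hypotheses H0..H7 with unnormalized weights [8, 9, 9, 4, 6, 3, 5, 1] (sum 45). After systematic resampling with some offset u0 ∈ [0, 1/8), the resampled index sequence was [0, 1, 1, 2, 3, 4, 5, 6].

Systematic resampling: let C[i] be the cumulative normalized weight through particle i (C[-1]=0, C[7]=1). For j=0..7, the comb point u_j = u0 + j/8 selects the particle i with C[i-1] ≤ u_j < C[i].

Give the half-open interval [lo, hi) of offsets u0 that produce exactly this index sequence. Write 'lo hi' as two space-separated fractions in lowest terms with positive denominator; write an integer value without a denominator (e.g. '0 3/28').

7/90 37/360

C = [8/45, 17/45, 26/45, 2/3, 4/5, 13/15, 44/45, 1]
j=0 picked index 0: u0 ∈ [0, 8/45)
j=1 picked index 1: u0 ∈ [19/360, 91/360)
j=2 picked index 1: u0 ∈ [-13/180, 23/180)
j=3 picked index 2: u0 ∈ [1/360, 73/360)
j=4 picked index 3: u0 ∈ [7/90, 1/6)
j=5 picked index 4: u0 ∈ [1/24, 7/40)
j=6 picked index 5: u0 ∈ [1/20, 7/60)
j=7 picked index 6: u0 ∈ [-1/120, 37/360)
intersection: [7/90, 37/360)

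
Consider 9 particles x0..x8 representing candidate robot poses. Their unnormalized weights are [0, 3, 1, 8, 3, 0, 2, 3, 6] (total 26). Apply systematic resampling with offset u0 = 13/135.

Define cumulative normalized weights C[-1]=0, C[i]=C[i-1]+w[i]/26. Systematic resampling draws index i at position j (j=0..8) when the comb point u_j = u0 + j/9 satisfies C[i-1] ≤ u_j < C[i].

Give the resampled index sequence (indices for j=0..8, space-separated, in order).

C = [0, 3/26, 2/13, 6/13, 15/26, 15/26, 17/26, 10/13, 1]
j=0: u_0=13/135 ∈ [0, 3/26) → index 1
j=1: u_1=28/135 ∈ [2/13, 6/13) → index 3
j=2: u_2=43/135 ∈ [2/13, 6/13) → index 3
j=3: u_3=58/135 ∈ [2/13, 6/13) → index 3
j=4: u_4=73/135 ∈ [6/13, 15/26) → index 4
j=5: u_5=88/135 ∈ [15/26, 17/26) → index 6
j=6: u_6=103/135 ∈ [17/26, 10/13) → index 7
j=7: u_7=118/135 ∈ [10/13, 1) → index 8
j=8: u_8=133/135 ∈ [10/13, 1) → index 8

1 3 3 3 4 6 7 8 8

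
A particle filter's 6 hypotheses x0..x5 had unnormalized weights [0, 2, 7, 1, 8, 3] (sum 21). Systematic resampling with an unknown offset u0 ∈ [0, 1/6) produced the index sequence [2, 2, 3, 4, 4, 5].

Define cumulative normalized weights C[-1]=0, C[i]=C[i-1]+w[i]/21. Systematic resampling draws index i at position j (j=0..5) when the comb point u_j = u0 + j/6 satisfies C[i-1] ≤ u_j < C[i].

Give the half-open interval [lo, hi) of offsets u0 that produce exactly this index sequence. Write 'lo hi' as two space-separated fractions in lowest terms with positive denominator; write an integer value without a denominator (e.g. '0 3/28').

2/21 1/7

C = [0, 2/21, 3/7, 10/21, 6/7, 1]
j=0 picked index 2: u0 ∈ [2/21, 3/7)
j=1 picked index 2: u0 ∈ [-1/14, 11/42)
j=2 picked index 3: u0 ∈ [2/21, 1/7)
j=3 picked index 4: u0 ∈ [-1/42, 5/14)
j=4 picked index 4: u0 ∈ [-4/21, 4/21)
j=5 picked index 5: u0 ∈ [1/42, 1/6)
intersection: [2/21, 1/7)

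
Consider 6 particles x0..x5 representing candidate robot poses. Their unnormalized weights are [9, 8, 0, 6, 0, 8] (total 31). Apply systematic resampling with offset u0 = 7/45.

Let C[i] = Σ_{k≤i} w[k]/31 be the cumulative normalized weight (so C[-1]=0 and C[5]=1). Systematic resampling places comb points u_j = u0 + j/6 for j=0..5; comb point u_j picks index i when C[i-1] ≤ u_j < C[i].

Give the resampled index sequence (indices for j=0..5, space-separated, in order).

C = [9/31, 17/31, 17/31, 23/31, 23/31, 1]
j=0: u_0=7/45 ∈ [0, 9/31) → index 0
j=1: u_1=29/90 ∈ [9/31, 17/31) → index 1
j=2: u_2=22/45 ∈ [9/31, 17/31) → index 1
j=3: u_3=59/90 ∈ [17/31, 23/31) → index 3
j=4: u_4=37/45 ∈ [23/31, 1) → index 5
j=5: u_5=89/90 ∈ [23/31, 1) → index 5

0 1 1 3 5 5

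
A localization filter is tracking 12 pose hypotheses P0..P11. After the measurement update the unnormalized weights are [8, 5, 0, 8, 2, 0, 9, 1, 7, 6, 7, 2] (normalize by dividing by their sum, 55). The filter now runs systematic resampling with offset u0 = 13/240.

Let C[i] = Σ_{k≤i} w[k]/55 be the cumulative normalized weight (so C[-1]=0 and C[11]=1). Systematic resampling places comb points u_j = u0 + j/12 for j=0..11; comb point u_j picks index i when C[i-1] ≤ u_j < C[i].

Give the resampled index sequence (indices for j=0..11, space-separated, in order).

0 0 1 3 4 6 6 8 8 9 10 11

C = [8/55, 13/55, 13/55, 21/55, 23/55, 23/55, 32/55, 3/5, 8/11, 46/55, 53/55, 1]
j=0: u_0=13/240 ∈ [0, 8/55) → index 0
j=1: u_1=11/80 ∈ [0, 8/55) → index 0
j=2: u_2=53/240 ∈ [8/55, 13/55) → index 1
j=3: u_3=73/240 ∈ [13/55, 21/55) → index 3
j=4: u_4=31/80 ∈ [21/55, 23/55) → index 4
j=5: u_5=113/240 ∈ [23/55, 32/55) → index 6
j=6: u_6=133/240 ∈ [23/55, 32/55) → index 6
j=7: u_7=51/80 ∈ [3/5, 8/11) → index 8
j=8: u_8=173/240 ∈ [3/5, 8/11) → index 8
j=9: u_9=193/240 ∈ [8/11, 46/55) → index 9
j=10: u_10=71/80 ∈ [46/55, 53/55) → index 10
j=11: u_11=233/240 ∈ [53/55, 1) → index 11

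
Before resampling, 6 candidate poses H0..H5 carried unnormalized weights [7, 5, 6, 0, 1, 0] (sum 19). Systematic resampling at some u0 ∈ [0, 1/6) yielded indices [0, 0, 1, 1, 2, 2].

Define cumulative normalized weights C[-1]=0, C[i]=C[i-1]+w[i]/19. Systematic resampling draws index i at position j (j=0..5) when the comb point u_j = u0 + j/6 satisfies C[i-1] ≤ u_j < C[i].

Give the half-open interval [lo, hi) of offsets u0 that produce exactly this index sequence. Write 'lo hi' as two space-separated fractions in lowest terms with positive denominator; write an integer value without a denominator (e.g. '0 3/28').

C = [7/19, 12/19, 18/19, 18/19, 1, 1]
j=0 picked index 0: u0 ∈ [0, 7/19)
j=1 picked index 0: u0 ∈ [-1/6, 23/114)
j=2 picked index 1: u0 ∈ [2/57, 17/57)
j=3 picked index 1: u0 ∈ [-5/38, 5/38)
j=4 picked index 2: u0 ∈ [-2/57, 16/57)
j=5 picked index 2: u0 ∈ [-23/114, 13/114)
intersection: [2/57, 13/114)

2/57 13/114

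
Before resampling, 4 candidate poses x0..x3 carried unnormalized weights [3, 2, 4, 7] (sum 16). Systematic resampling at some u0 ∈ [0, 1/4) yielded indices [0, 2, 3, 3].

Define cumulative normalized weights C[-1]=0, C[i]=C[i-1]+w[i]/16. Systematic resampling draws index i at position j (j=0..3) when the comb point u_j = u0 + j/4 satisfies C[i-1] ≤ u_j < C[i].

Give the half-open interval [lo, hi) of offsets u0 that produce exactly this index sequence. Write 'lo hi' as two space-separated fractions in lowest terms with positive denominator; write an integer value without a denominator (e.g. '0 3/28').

1/16 3/16

C = [3/16, 5/16, 9/16, 1]
j=0 picked index 0: u0 ∈ [0, 3/16)
j=1 picked index 2: u0 ∈ [1/16, 5/16)
j=2 picked index 3: u0 ∈ [1/16, 1/2)
j=3 picked index 3: u0 ∈ [-3/16, 1/4)
intersection: [1/16, 3/16)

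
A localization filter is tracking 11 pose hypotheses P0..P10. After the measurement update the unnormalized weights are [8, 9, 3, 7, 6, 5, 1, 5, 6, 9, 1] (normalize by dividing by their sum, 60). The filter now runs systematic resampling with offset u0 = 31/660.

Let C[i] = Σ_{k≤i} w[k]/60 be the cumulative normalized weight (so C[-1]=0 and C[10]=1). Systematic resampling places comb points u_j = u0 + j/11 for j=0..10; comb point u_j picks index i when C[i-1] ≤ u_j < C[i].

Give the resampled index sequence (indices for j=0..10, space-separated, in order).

C = [2/15, 17/60, 1/3, 9/20, 11/20, 19/30, 13/20, 11/15, 5/6, 59/60, 1]
j=0: u_0=31/660 ∈ [0, 2/15) → index 0
j=1: u_1=91/660 ∈ [2/15, 17/60) → index 1
j=2: u_2=151/660 ∈ [2/15, 17/60) → index 1
j=3: u_3=211/660 ∈ [17/60, 1/3) → index 2
j=4: u_4=271/660 ∈ [1/3, 9/20) → index 3
j=5: u_5=331/660 ∈ [9/20, 11/20) → index 4
j=6: u_6=391/660 ∈ [11/20, 19/30) → index 5
j=7: u_7=41/60 ∈ [13/20, 11/15) → index 7
j=8: u_8=511/660 ∈ [11/15, 5/6) → index 8
j=9: u_9=571/660 ∈ [5/6, 59/60) → index 9
j=10: u_10=631/660 ∈ [5/6, 59/60) → index 9

0 1 1 2 3 4 5 7 8 9 9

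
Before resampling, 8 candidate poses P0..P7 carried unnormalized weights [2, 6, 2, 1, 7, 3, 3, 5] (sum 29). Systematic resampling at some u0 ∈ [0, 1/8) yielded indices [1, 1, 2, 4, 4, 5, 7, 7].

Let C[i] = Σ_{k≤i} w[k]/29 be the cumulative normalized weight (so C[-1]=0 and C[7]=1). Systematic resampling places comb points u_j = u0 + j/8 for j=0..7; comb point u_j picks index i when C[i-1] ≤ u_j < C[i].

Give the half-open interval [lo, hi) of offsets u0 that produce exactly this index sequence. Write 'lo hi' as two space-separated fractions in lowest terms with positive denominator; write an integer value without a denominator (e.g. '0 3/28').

9/116 11/116

C = [2/29, 8/29, 10/29, 11/29, 18/29, 21/29, 24/29, 1]
j=0 picked index 1: u0 ∈ [2/29, 8/29)
j=1 picked index 1: u0 ∈ [-13/232, 35/232)
j=2 picked index 2: u0 ∈ [3/116, 11/116)
j=3 picked index 4: u0 ∈ [1/232, 57/232)
j=4 picked index 4: u0 ∈ [-7/58, 7/58)
j=5 picked index 5: u0 ∈ [-1/232, 23/232)
j=6 picked index 7: u0 ∈ [9/116, 1/4)
j=7 picked index 7: u0 ∈ [-11/232, 1/8)
intersection: [9/116, 11/116)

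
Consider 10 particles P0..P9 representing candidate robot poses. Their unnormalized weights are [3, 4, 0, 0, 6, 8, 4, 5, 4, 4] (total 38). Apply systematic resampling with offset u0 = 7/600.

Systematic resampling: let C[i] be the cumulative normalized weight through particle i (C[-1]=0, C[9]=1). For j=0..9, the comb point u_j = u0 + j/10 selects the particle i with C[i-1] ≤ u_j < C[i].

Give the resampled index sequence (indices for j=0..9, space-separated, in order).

C = [3/38, 7/38, 7/38, 7/38, 13/38, 21/38, 25/38, 15/19, 17/19, 1]
j=0: u_0=7/600 ∈ [0, 3/38) → index 0
j=1: u_1=67/600 ∈ [3/38, 7/38) → index 1
j=2: u_2=127/600 ∈ [7/38, 13/38) → index 4
j=3: u_3=187/600 ∈ [7/38, 13/38) → index 4
j=4: u_4=247/600 ∈ [13/38, 21/38) → index 5
j=5: u_5=307/600 ∈ [13/38, 21/38) → index 5
j=6: u_6=367/600 ∈ [21/38, 25/38) → index 6
j=7: u_7=427/600 ∈ [25/38, 15/19) → index 7
j=8: u_8=487/600 ∈ [15/19, 17/19) → index 8
j=9: u_9=547/600 ∈ [17/19, 1) → index 9

0 1 4 4 5 5 6 7 8 9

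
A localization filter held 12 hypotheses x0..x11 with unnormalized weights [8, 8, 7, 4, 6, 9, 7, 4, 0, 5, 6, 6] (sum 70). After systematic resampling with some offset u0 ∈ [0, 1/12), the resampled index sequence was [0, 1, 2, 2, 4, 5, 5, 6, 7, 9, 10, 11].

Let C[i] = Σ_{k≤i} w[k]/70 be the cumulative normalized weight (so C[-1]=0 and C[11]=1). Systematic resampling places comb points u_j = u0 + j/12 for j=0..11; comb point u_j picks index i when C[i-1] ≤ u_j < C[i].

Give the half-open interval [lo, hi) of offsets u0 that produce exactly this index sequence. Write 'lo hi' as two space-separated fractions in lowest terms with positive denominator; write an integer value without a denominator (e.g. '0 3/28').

13/210 11/140

C = [4/35, 8/35, 23/70, 27/70, 33/70, 3/5, 7/10, 53/70, 53/70, 29/35, 32/35, 1]
j=0 picked index 0: u0 ∈ [0, 4/35)
j=1 picked index 1: u0 ∈ [13/420, 61/420)
j=2 picked index 2: u0 ∈ [13/210, 17/105)
j=3 picked index 2: u0 ∈ [-3/140, 11/140)
j=4 picked index 4: u0 ∈ [11/210, 29/210)
j=5 picked index 5: u0 ∈ [23/420, 11/60)
j=6 picked index 5: u0 ∈ [-1/35, 1/10)
j=7 picked index 6: u0 ∈ [1/60, 7/60)
j=8 picked index 7: u0 ∈ [1/30, 19/210)
j=9 picked index 9: u0 ∈ [1/140, 11/140)
j=10 picked index 10: u0 ∈ [-1/210, 17/210)
j=11 picked index 11: u0 ∈ [-1/420, 1/12)
intersection: [13/210, 11/140)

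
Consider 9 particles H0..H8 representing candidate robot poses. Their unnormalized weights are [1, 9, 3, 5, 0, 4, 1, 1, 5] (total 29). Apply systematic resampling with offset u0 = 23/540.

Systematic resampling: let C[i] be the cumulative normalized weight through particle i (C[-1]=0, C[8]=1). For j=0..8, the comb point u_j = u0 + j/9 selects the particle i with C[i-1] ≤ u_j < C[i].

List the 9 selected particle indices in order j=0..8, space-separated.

1 1 1 2 3 3 5 7 8

C = [1/29, 10/29, 13/29, 18/29, 18/29, 22/29, 23/29, 24/29, 1]
j=0: u_0=23/540 ∈ [1/29, 10/29) → index 1
j=1: u_1=83/540 ∈ [1/29, 10/29) → index 1
j=2: u_2=143/540 ∈ [1/29, 10/29) → index 1
j=3: u_3=203/540 ∈ [10/29, 13/29) → index 2
j=4: u_4=263/540 ∈ [13/29, 18/29) → index 3
j=5: u_5=323/540 ∈ [13/29, 18/29) → index 3
j=6: u_6=383/540 ∈ [18/29, 22/29) → index 5
j=7: u_7=443/540 ∈ [23/29, 24/29) → index 7
j=8: u_8=503/540 ∈ [24/29, 1) → index 8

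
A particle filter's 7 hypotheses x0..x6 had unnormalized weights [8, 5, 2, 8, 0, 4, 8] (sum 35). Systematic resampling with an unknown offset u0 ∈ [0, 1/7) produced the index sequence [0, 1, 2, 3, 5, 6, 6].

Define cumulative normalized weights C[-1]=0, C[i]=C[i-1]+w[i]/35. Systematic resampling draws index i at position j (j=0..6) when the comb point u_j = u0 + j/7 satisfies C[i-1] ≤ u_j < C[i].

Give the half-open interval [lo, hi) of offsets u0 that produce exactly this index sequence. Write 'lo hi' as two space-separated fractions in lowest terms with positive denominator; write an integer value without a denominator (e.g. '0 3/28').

C = [8/35, 13/35, 3/7, 23/35, 23/35, 27/35, 1]
j=0 picked index 0: u0 ∈ [0, 8/35)
j=1 picked index 1: u0 ∈ [3/35, 8/35)
j=2 picked index 2: u0 ∈ [3/35, 1/7)
j=3 picked index 3: u0 ∈ [0, 8/35)
j=4 picked index 5: u0 ∈ [3/35, 1/5)
j=5 picked index 6: u0 ∈ [2/35, 2/7)
j=6 picked index 6: u0 ∈ [-3/35, 1/7)
intersection: [3/35, 1/7)

3/35 1/7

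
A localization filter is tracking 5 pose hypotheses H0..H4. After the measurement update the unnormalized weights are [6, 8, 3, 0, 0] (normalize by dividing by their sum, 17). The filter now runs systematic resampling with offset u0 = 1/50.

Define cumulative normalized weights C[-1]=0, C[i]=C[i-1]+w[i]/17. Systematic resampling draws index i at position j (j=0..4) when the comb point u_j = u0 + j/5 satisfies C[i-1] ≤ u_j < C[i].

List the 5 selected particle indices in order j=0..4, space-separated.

0 0 1 1 1

C = [6/17, 14/17, 1, 1, 1]
j=0: u_0=1/50 ∈ [0, 6/17) → index 0
j=1: u_1=11/50 ∈ [0, 6/17) → index 0
j=2: u_2=21/50 ∈ [6/17, 14/17) → index 1
j=3: u_3=31/50 ∈ [6/17, 14/17) → index 1
j=4: u_4=41/50 ∈ [6/17, 14/17) → index 1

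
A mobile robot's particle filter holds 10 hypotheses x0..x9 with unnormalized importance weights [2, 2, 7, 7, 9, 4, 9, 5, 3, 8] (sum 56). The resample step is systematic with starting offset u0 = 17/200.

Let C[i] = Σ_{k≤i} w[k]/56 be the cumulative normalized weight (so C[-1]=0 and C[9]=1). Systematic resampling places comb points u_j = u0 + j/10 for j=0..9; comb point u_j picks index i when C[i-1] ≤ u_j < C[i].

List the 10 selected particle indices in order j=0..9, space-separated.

C = [1/28, 1/14, 11/56, 9/28, 27/56, 31/56, 5/7, 45/56, 6/7, 1]
j=0: u_0=17/200 ∈ [1/14, 11/56) → index 2
j=1: u_1=37/200 ∈ [1/14, 11/56) → index 2
j=2: u_2=57/200 ∈ [11/56, 9/28) → index 3
j=3: u_3=77/200 ∈ [9/28, 27/56) → index 4
j=4: u_4=97/200 ∈ [27/56, 31/56) → index 5
j=5: u_5=117/200 ∈ [31/56, 5/7) → index 6
j=6: u_6=137/200 ∈ [31/56, 5/7) → index 6
j=7: u_7=157/200 ∈ [5/7, 45/56) → index 7
j=8: u_8=177/200 ∈ [6/7, 1) → index 9
j=9: u_9=197/200 ∈ [6/7, 1) → index 9

2 2 3 4 5 6 6 7 9 9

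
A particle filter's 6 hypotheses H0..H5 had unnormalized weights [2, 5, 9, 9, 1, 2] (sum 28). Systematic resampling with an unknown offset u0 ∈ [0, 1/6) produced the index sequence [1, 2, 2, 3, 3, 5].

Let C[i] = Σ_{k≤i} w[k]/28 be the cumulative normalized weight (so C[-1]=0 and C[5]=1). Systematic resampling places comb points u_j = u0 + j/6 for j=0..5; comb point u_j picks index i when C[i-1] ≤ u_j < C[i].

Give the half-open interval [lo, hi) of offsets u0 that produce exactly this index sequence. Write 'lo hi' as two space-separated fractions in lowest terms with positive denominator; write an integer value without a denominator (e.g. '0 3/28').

C = [1/14, 1/4, 4/7, 25/28, 13/14, 1]
j=0 picked index 1: u0 ∈ [1/14, 1/4)
j=1 picked index 2: u0 ∈ [1/12, 17/42)
j=2 picked index 2: u0 ∈ [-1/12, 5/21)
j=3 picked index 3: u0 ∈ [1/14, 11/28)
j=4 picked index 3: u0 ∈ [-2/21, 19/84)
j=5 picked index 5: u0 ∈ [2/21, 1/6)
intersection: [2/21, 1/6)

2/21 1/6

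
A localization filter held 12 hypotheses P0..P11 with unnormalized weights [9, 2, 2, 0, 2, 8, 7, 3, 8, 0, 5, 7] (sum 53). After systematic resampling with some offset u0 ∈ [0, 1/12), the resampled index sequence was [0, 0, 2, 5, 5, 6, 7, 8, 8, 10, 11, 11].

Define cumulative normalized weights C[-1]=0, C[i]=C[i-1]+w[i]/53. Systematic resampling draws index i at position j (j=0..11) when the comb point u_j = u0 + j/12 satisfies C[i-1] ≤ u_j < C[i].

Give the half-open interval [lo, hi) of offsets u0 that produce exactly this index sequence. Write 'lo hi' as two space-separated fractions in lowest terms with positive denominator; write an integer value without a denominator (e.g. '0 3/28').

7/106 25/318

C = [9/53, 11/53, 13/53, 13/53, 15/53, 23/53, 30/53, 33/53, 41/53, 41/53, 46/53, 1]
j=0 picked index 0: u0 ∈ [0, 9/53)
j=1 picked index 0: u0 ∈ [-1/12, 55/636)
j=2 picked index 2: u0 ∈ [13/318, 25/318)
j=3 picked index 5: u0 ∈ [7/212, 39/212)
j=4 picked index 5: u0 ∈ [-8/159, 16/159)
j=5 picked index 6: u0 ∈ [11/636, 95/636)
j=6 picked index 7: u0 ∈ [7/106, 13/106)
j=7 picked index 8: u0 ∈ [25/636, 121/636)
j=8 picked index 8: u0 ∈ [-7/159, 17/159)
j=9 picked index 10: u0 ∈ [5/212, 25/212)
j=10 picked index 11: u0 ∈ [11/318, 1/6)
j=11 picked index 11: u0 ∈ [-31/636, 1/12)
intersection: [7/106, 25/318)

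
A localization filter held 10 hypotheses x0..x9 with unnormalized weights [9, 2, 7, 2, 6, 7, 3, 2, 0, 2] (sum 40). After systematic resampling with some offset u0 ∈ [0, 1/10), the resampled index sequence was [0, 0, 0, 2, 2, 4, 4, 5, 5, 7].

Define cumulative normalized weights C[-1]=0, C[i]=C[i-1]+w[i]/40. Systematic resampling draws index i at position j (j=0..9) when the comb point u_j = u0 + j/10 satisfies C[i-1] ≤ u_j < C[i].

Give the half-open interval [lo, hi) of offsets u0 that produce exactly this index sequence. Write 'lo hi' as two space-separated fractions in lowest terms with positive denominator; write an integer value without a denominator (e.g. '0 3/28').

C = [9/40, 11/40, 9/20, 1/2, 13/20, 33/40, 9/10, 19/20, 19/20, 1]
j=0 picked index 0: u0 ∈ [0, 9/40)
j=1 picked index 0: u0 ∈ [-1/10, 1/8)
j=2 picked index 0: u0 ∈ [-1/5, 1/40)
j=3 picked index 2: u0 ∈ [-1/40, 3/20)
j=4 picked index 2: u0 ∈ [-1/8, 1/20)
j=5 picked index 4: u0 ∈ [0, 3/20)
j=6 picked index 4: u0 ∈ [-1/10, 1/20)
j=7 picked index 5: u0 ∈ [-1/20, 1/8)
j=8 picked index 5: u0 ∈ [-3/20, 1/40)
j=9 picked index 7: u0 ∈ [0, 1/20)
intersection: [0, 1/40)

0 1/40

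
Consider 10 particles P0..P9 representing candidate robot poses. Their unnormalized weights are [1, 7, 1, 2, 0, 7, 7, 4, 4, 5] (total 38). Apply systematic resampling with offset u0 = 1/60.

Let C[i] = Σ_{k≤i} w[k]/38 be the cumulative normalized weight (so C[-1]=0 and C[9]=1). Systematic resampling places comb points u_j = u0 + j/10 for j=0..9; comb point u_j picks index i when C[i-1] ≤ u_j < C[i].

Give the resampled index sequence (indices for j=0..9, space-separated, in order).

C = [1/38, 4/19, 9/38, 11/38, 11/38, 9/19, 25/38, 29/38, 33/38, 1]
j=0: u_0=1/60 ∈ [0, 1/38) → index 0
j=1: u_1=7/60 ∈ [1/38, 4/19) → index 1
j=2: u_2=13/60 ∈ [4/19, 9/38) → index 2
j=3: u_3=19/60 ∈ [11/38, 9/19) → index 5
j=4: u_4=5/12 ∈ [11/38, 9/19) → index 5
j=5: u_5=31/60 ∈ [9/19, 25/38) → index 6
j=6: u_6=37/60 ∈ [9/19, 25/38) → index 6
j=7: u_7=43/60 ∈ [25/38, 29/38) → index 7
j=8: u_8=49/60 ∈ [29/38, 33/38) → index 8
j=9: u_9=11/12 ∈ [33/38, 1) → index 9

0 1 2 5 5 6 6 7 8 9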